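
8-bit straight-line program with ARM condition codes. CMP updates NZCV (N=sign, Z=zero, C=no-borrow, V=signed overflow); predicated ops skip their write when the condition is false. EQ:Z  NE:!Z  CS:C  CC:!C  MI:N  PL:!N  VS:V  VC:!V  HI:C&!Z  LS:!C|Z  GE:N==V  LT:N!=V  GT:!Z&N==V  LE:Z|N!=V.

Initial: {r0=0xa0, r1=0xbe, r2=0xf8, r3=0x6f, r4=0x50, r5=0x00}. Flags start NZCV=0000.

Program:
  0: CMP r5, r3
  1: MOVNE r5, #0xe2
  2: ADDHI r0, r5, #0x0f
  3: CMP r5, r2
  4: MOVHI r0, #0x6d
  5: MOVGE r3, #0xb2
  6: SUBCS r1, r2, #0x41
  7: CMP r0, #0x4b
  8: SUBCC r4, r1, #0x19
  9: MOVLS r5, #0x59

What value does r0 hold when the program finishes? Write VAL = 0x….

0: ✓ CMP  NZCV=1000
1: ✓ MOVNE  r5←0xe2
2: · ADDHI
3: ✓ CMP  NZCV=1000
4: · MOVHI
5: · MOVGE
6: · SUBCS
7: ✓ CMP  NZCV=0011
8: · SUBCC
9: · MOVLS

VAL = 0xa0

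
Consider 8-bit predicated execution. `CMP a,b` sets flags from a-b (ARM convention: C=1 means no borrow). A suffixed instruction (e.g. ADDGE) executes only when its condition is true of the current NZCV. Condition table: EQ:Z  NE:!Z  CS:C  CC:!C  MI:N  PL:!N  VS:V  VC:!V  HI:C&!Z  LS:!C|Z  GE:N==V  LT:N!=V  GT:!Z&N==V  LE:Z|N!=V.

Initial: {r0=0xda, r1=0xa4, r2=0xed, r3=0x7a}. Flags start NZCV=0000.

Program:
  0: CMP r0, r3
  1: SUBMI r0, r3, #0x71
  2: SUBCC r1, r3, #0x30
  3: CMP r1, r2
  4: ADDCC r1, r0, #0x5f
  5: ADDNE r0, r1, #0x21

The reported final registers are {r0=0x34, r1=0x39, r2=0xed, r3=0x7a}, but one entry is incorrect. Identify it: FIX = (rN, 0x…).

FIX = (r0, 0x5a)

0: ✓ CMP  NZCV=0011
1: · SUBMI
2: · SUBCC
3: ✓ CMP  NZCV=1000
4: ✓ ADDCC  r1←0x39
5: ✓ ADDNE  r0←0x5a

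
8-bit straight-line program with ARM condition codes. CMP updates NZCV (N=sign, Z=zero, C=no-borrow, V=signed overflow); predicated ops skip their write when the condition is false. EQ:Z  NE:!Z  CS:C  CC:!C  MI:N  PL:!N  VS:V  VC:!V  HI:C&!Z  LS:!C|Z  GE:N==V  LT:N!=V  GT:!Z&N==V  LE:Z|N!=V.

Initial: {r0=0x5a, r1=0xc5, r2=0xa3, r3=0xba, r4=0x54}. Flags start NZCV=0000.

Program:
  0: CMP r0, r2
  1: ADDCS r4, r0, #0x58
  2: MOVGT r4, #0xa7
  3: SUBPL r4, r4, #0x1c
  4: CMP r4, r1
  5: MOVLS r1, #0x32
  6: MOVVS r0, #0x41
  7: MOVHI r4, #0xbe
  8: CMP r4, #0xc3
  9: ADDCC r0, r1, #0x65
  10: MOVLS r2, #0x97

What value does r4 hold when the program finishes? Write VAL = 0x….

VAL = 0xa7

0: ✓ CMP  NZCV=1001
1: · ADDCS
2: ✓ MOVGT  r4←0xa7
3: · SUBPL
4: ✓ CMP  NZCV=1000
5: ✓ MOVLS  r1←0x32
6: · MOVVS
7: · MOVHI
8: ✓ CMP  NZCV=1000
9: ✓ ADDCC  r0←0x97
10: ✓ MOVLS  r2←0x97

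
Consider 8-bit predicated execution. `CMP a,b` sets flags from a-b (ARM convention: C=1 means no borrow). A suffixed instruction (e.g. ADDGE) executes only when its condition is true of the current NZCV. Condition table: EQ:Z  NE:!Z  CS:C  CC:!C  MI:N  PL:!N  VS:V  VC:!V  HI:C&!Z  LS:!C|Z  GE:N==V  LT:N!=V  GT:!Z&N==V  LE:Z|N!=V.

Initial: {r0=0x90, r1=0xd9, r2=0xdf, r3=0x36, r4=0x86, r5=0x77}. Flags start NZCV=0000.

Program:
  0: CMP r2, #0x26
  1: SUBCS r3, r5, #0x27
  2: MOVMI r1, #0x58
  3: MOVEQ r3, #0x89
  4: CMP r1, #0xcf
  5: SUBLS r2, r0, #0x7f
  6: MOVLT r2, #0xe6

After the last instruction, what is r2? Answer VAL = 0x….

[0] flags=1010 → (cmp)
[1] flags=1010 CS?T → r3=0x50
[2] flags=1010 MI?T → r1=0x58
[3] flags=1010 EQ?F → skip
[4] flags=1001 → (cmp)
[5] flags=1001 LS?T → r2=0x11
[6] flags=1001 LT?F → skip

VAL = 0x11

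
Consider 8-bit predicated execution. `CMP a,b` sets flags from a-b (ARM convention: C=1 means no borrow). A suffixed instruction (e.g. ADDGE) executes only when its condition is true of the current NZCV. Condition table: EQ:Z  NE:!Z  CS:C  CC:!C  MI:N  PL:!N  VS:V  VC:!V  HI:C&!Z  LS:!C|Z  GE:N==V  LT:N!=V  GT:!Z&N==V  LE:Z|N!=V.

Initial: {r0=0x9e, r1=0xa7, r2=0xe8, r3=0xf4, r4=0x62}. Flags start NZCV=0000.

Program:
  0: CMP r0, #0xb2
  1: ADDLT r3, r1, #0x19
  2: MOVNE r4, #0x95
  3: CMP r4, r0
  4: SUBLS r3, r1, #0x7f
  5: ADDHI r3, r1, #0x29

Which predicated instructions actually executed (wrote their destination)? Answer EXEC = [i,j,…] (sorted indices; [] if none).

[0] flags=1000 → (cmp)
[1] flags=1000 LT?T → r3=0xc0
[2] flags=1000 NE?T → r4=0x95
[3] flags=1000 → (cmp)
[4] flags=1000 LS?T → r3=0x28
[5] flags=1000 HI?F → skip

EXEC = [1,2,4]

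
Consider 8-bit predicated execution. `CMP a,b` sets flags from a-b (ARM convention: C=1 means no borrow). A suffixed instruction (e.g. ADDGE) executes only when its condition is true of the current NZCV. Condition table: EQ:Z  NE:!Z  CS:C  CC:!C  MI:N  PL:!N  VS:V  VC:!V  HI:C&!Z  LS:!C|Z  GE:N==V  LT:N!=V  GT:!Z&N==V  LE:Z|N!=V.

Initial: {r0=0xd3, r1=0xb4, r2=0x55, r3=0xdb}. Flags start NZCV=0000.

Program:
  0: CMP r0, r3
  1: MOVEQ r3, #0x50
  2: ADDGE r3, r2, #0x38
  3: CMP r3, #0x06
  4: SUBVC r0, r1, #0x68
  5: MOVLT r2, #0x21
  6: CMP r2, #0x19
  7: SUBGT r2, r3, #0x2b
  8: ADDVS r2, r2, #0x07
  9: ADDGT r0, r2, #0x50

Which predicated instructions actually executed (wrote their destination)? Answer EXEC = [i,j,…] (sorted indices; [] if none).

[0] flags=1000 → (cmp)
[1] flags=1000 EQ?F → skip
[2] flags=1000 GE?F → skip
[3] flags=1010 → (cmp)
[4] flags=1010 VC?T → r0=0x4c
[5] flags=1010 LT?T → r2=0x21
[6] flags=0010 → (cmp)
[7] flags=0010 GT?T → r2=0xb0
[8] flags=0010 VS?F → skip
[9] flags=0010 GT?T → r0=0x00

EXEC = [4,5,7,9]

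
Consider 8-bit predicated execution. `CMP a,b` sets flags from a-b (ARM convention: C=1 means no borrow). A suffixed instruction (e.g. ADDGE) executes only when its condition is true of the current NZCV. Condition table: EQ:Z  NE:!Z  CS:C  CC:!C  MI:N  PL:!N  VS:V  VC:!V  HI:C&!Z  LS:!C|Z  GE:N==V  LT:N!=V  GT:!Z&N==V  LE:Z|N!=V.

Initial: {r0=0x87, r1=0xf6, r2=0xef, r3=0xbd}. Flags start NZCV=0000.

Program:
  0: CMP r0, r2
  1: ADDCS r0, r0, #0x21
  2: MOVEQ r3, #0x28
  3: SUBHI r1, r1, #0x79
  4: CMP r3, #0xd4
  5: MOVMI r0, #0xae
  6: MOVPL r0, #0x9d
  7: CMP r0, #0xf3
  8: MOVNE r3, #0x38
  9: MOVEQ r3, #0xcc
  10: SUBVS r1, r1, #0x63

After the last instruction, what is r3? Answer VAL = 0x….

0: ✓ CMP  NZCV=1000
1: · ADDCS
2: · MOVEQ
3: · SUBHI
4: ✓ CMP  NZCV=1000
5: ✓ MOVMI  r0←0xae
6: · MOVPL
7: ✓ CMP  NZCV=1000
8: ✓ MOVNE  r3←0x38
9: · MOVEQ
10: · SUBVS

VAL = 0x38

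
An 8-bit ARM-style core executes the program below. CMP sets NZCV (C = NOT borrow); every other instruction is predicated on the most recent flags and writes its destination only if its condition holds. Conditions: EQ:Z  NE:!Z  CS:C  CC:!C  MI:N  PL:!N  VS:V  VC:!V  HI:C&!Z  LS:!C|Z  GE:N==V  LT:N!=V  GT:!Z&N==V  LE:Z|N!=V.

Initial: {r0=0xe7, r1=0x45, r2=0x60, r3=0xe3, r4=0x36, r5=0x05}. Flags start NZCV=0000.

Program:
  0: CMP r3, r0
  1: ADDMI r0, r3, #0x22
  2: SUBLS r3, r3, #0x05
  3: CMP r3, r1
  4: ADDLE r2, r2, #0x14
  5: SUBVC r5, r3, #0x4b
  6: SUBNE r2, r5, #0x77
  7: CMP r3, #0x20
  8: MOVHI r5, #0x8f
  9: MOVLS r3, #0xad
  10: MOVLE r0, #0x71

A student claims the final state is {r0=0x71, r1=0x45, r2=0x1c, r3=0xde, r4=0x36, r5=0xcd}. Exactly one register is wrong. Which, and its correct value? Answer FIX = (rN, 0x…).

[0] flags=1000 → (cmp)
[1] flags=1000 MI?T → r0=0x05
[2] flags=1000 LS?T → r3=0xde
[3] flags=1010 → (cmp)
[4] flags=1010 LE?T → r2=0x74
[5] flags=1010 VC?T → r5=0x93
[6] flags=1010 NE?T → r2=0x1c
[7] flags=1010 → (cmp)
[8] flags=1010 HI?T → r5=0x8f
[9] flags=1010 LS?F → skip
[10] flags=1010 LE?T → r0=0x71

FIX = (r5, 0x8f)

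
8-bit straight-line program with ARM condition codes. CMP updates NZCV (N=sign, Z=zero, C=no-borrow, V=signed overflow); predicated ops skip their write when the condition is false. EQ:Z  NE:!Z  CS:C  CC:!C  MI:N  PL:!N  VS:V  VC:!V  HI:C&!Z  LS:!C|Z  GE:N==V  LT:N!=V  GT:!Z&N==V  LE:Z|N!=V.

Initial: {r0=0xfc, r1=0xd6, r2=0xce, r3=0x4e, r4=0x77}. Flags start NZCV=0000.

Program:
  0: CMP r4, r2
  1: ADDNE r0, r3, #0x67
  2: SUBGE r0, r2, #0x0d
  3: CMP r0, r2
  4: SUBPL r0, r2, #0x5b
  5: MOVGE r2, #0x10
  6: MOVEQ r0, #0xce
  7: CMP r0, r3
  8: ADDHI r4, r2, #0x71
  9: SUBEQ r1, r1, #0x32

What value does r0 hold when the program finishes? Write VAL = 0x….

VAL = 0xc1

0: ✓ CMP  NZCV=1001
1: ✓ ADDNE  r0←0xb5
2: ✓ SUBGE  r0←0xc1
3: ✓ CMP  NZCV=1000
4: · SUBPL
5: · MOVGE
6: · MOVEQ
7: ✓ CMP  NZCV=0011
8: ✓ ADDHI  r4←0x3f
9: · SUBEQ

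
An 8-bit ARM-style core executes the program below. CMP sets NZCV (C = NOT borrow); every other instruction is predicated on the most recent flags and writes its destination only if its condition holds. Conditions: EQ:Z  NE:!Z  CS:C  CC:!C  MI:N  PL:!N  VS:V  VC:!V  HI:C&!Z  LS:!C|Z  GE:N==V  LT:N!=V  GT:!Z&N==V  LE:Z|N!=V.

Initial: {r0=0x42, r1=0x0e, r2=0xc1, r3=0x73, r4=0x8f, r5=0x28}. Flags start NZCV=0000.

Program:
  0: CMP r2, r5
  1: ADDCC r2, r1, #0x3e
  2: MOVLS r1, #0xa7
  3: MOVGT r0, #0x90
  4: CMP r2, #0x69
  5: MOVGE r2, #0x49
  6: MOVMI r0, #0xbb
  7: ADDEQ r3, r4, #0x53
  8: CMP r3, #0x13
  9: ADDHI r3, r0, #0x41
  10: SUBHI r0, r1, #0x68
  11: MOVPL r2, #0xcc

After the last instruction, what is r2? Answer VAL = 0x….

[0] flags=1010 → (cmp)
[1] flags=1010 CC?F → skip
[2] flags=1010 LS?F → skip
[3] flags=1010 GT?F → skip
[4] flags=0011 → (cmp)
[5] flags=0011 GE?F → skip
[6] flags=0011 MI?F → skip
[7] flags=0011 EQ?F → skip
[8] flags=0010 → (cmp)
[9] flags=0010 HI?T → r3=0x83
[10] flags=0010 HI?T → r0=0xa6
[11] flags=0010 PL?T → r2=0xcc

VAL = 0xcc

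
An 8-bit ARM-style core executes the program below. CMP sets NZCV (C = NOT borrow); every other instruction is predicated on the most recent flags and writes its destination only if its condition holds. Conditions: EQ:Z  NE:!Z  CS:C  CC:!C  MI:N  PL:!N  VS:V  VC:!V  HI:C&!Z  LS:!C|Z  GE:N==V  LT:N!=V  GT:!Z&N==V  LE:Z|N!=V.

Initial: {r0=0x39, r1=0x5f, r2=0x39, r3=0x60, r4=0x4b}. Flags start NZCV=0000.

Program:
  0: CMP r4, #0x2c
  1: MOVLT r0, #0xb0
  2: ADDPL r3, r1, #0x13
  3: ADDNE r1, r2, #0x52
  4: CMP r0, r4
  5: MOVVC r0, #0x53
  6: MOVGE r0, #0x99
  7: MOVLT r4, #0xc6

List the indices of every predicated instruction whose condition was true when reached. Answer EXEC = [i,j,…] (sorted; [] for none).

0: ✓ CMP  NZCV=0010
1: · MOVLT
2: ✓ ADDPL  r3←0x72
3: ✓ ADDNE  r1←0x8b
4: ✓ CMP  NZCV=1000
5: ✓ MOVVC  r0←0x53
6: · MOVGE
7: ✓ MOVLT  r4←0xc6

EXEC = [2,3,5,7]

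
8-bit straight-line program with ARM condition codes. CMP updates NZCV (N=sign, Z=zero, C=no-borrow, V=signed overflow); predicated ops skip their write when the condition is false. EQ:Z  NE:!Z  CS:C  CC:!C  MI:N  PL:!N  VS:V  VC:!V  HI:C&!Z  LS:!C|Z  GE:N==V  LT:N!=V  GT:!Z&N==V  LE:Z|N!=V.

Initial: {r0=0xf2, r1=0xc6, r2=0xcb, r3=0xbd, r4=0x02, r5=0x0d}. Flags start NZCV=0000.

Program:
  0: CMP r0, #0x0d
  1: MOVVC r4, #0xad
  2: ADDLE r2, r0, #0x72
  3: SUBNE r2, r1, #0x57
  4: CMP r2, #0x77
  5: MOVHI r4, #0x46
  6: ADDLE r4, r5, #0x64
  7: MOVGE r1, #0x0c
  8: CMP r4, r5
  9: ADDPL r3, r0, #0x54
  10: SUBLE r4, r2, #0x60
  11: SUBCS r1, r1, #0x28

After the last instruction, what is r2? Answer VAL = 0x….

VAL = 0x6f

0: ✓ CMP  NZCV=1010
1: ✓ MOVVC  r4←0xad
2: ✓ ADDLE  r2←0x64
3: ✓ SUBNE  r2←0x6f
4: ✓ CMP  NZCV=1000
5: · MOVHI
6: ✓ ADDLE  r4←0x71
7: · MOVGE
8: ✓ CMP  NZCV=0010
9: ✓ ADDPL  r3←0x46
10: · SUBLE
11: ✓ SUBCS  r1←0x9e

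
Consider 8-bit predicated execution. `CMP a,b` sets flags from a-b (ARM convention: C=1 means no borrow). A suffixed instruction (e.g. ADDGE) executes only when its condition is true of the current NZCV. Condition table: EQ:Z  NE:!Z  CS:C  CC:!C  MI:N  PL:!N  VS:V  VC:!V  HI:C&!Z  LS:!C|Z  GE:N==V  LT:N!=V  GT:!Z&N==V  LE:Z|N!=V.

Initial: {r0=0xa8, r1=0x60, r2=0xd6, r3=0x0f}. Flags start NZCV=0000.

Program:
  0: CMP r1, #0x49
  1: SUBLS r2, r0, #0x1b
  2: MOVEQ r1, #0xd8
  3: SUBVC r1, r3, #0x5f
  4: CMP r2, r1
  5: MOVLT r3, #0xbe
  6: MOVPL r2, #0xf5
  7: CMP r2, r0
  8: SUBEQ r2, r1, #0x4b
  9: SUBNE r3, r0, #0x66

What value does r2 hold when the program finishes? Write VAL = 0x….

[0] flags=0010 → (cmp)
[1] flags=0010 LS?F → skip
[2] flags=0010 EQ?F → skip
[3] flags=0010 VC?T → r1=0xb0
[4] flags=0010 → (cmp)
[5] flags=0010 LT?F → skip
[6] flags=0010 PL?T → r2=0xf5
[7] flags=0010 → (cmp)
[8] flags=0010 EQ?F → skip
[9] flags=0010 NE?T → r3=0x42

VAL = 0xf5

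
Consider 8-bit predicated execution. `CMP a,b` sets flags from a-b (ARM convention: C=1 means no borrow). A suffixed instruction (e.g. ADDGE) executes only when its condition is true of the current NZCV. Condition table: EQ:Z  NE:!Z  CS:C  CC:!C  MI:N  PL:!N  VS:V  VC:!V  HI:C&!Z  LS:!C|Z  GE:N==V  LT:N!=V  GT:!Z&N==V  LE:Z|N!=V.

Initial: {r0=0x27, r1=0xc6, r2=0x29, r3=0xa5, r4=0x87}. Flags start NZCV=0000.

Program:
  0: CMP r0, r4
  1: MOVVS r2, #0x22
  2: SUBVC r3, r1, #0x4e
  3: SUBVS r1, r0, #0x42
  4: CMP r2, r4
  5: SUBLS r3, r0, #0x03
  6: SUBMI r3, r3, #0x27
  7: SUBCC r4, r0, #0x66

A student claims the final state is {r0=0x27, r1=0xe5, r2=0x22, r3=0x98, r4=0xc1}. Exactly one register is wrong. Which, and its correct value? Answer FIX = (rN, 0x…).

0: ✓ CMP  NZCV=1001
1: ✓ MOVVS  r2←0x22
2: · SUBVC
3: ✓ SUBVS  r1←0xe5
4: ✓ CMP  NZCV=1001
5: ✓ SUBLS  r3←0x24
6: ✓ SUBMI  r3←0xfd
7: ✓ SUBCC  r4←0xc1

FIX = (r3, 0xfd)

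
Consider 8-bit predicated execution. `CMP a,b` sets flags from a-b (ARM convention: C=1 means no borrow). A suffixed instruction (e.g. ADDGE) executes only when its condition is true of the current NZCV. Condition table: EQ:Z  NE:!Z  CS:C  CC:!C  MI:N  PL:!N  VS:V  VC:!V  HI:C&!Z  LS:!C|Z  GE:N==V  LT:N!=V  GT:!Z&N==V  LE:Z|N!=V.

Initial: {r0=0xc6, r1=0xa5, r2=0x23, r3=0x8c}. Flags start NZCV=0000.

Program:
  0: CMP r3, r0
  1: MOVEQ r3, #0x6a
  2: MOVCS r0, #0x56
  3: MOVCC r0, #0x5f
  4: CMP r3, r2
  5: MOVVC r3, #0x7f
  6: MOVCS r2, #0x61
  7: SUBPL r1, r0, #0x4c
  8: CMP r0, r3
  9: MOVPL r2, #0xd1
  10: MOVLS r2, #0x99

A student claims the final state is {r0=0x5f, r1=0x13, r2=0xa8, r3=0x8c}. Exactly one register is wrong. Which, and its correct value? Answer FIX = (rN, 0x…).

FIX = (r2, 0x99)

0: ✓ CMP  NZCV=1000
1: · MOVEQ
2: · MOVCS
3: ✓ MOVCC  r0←0x5f
4: ✓ CMP  NZCV=0011
5: · MOVVC
6: ✓ MOVCS  r2←0x61
7: ✓ SUBPL  r1←0x13
8: ✓ CMP  NZCV=1001
9: · MOVPL
10: ✓ MOVLS  r2←0x99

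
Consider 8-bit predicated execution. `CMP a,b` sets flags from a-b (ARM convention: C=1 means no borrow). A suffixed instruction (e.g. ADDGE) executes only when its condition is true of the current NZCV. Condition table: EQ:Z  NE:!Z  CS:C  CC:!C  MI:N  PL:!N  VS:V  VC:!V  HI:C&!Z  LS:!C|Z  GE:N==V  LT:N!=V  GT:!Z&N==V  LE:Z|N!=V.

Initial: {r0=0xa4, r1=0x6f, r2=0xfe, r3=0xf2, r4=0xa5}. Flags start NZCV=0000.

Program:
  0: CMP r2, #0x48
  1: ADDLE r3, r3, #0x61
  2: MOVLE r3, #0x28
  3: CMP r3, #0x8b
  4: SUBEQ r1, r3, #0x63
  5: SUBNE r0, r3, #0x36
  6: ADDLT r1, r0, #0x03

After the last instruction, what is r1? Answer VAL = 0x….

VAL = 0x6f

0: ✓ CMP  NZCV=1010
1: ✓ ADDLE  r3←0x53
2: ✓ MOVLE  r3←0x28
3: ✓ CMP  NZCV=1001
4: · SUBEQ
5: ✓ SUBNE  r0←0xf2
6: · ADDLT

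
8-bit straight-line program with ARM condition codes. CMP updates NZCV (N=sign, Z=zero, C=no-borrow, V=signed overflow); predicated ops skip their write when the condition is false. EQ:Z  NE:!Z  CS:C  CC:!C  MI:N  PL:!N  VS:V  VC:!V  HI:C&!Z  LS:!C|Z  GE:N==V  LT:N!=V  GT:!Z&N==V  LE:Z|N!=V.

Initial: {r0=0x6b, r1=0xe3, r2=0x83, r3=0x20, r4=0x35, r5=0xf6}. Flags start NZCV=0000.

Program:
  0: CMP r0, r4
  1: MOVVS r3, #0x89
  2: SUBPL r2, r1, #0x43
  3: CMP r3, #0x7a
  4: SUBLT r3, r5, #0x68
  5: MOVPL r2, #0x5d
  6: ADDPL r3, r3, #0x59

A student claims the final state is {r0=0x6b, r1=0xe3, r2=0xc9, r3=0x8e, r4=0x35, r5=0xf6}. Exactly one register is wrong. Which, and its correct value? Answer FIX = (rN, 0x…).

0: ✓ CMP  NZCV=0010
1: · MOVVS
2: ✓ SUBPL  r2←0xa0
3: ✓ CMP  NZCV=1000
4: ✓ SUBLT  r3←0x8e
5: · MOVPL
6: · ADDPL

FIX = (r2, 0xa0)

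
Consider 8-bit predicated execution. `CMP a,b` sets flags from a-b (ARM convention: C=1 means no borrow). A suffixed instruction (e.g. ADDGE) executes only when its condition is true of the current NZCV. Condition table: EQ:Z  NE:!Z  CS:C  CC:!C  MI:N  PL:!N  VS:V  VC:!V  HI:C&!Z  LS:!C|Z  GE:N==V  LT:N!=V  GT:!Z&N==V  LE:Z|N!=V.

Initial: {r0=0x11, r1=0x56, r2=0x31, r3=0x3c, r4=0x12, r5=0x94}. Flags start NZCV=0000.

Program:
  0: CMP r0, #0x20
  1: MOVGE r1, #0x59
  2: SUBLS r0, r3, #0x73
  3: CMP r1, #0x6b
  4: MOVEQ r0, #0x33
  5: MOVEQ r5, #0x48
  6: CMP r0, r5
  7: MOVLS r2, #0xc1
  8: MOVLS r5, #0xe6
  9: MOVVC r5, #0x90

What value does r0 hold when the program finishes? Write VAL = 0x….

[0] flags=1000 → (cmp)
[1] flags=1000 GE?F → skip
[2] flags=1000 LS?T → r0=0xc9
[3] flags=1000 → (cmp)
[4] flags=1000 EQ?F → skip
[5] flags=1000 EQ?F → skip
[6] flags=0010 → (cmp)
[7] flags=0010 LS?F → skip
[8] flags=0010 LS?F → skip
[9] flags=0010 VC?T → r5=0x90

VAL = 0xc9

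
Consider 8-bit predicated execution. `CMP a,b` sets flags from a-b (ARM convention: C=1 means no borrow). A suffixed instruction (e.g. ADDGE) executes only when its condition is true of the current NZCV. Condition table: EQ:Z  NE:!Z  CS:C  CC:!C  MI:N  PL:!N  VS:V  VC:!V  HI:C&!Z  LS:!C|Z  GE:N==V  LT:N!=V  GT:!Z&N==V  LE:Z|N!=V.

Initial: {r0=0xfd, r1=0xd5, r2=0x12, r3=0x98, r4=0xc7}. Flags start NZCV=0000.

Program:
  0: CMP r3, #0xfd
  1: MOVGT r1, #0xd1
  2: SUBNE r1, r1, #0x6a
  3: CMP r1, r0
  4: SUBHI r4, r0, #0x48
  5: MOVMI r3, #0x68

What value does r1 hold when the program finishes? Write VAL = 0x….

[0] flags=1000 → (cmp)
[1] flags=1000 GT?F → skip
[2] flags=1000 NE?T → r1=0x6b
[3] flags=0000 → (cmp)
[4] flags=0000 HI?F → skip
[5] flags=0000 MI?F → skip

VAL = 0x6b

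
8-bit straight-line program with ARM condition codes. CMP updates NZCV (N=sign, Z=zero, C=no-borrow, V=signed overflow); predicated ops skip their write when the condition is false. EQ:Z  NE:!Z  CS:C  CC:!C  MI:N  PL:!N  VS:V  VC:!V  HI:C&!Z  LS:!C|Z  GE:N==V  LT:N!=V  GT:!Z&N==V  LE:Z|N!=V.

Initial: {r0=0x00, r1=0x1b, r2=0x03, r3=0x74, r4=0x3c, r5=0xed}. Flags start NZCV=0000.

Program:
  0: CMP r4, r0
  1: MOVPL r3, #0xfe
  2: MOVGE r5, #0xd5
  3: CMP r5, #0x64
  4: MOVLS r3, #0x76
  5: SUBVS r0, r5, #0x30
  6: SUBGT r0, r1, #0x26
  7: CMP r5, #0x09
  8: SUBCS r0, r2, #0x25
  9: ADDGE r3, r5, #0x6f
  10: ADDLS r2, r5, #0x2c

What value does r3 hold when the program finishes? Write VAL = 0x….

VAL = 0xfe

0: ✓ CMP  NZCV=0010
1: ✓ MOVPL  r3←0xfe
2: ✓ MOVGE  r5←0xd5
3: ✓ CMP  NZCV=0011
4: · MOVLS
5: ✓ SUBVS  r0←0xa5
6: · SUBGT
7: ✓ CMP  NZCV=1010
8: ✓ SUBCS  r0←0xde
9: · ADDGE
10: · ADDLS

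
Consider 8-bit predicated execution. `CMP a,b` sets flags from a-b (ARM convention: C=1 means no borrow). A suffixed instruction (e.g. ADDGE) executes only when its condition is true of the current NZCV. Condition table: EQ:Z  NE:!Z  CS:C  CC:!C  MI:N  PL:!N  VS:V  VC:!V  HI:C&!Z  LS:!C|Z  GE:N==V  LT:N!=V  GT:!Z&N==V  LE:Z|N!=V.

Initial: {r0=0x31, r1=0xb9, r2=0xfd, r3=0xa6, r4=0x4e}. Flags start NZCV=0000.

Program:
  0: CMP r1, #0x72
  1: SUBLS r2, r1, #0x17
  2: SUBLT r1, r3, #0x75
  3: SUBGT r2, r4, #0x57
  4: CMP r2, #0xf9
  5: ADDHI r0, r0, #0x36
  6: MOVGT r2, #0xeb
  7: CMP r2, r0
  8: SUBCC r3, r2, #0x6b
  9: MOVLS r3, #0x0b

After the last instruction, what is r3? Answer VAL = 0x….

VAL = 0xa6

[0] flags=0011 → (cmp)
[1] flags=0011 LS?F → skip
[2] flags=0011 LT?T → r1=0x31
[3] flags=0011 GT?F → skip
[4] flags=0010 → (cmp)
[5] flags=0010 HI?T → r0=0x67
[6] flags=0010 GT?T → r2=0xeb
[7] flags=1010 → (cmp)
[8] flags=1010 CC?F → skip
[9] flags=1010 LS?F → skip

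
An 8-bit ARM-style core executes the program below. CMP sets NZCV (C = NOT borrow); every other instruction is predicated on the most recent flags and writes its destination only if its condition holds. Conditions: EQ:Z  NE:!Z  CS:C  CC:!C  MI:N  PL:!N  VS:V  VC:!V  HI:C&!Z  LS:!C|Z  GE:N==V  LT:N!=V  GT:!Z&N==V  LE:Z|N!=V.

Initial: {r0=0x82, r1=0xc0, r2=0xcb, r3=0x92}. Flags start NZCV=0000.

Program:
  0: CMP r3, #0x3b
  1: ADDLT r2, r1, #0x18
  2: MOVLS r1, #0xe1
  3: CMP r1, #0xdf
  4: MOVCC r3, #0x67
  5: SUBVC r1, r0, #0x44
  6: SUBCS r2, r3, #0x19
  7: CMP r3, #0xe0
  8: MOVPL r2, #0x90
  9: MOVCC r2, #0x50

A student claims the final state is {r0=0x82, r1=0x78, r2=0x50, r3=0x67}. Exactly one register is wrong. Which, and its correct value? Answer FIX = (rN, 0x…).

[0] flags=0011 → (cmp)
[1] flags=0011 LT?T → r2=0xd8
[2] flags=0011 LS?F → skip
[3] flags=1000 → (cmp)
[4] flags=1000 CC?T → r3=0x67
[5] flags=1000 VC?T → r1=0x3e
[6] flags=1000 CS?F → skip
[7] flags=1001 → (cmp)
[8] flags=1001 PL?F → skip
[9] flags=1001 CC?T → r2=0x50

FIX = (r1, 0x3e)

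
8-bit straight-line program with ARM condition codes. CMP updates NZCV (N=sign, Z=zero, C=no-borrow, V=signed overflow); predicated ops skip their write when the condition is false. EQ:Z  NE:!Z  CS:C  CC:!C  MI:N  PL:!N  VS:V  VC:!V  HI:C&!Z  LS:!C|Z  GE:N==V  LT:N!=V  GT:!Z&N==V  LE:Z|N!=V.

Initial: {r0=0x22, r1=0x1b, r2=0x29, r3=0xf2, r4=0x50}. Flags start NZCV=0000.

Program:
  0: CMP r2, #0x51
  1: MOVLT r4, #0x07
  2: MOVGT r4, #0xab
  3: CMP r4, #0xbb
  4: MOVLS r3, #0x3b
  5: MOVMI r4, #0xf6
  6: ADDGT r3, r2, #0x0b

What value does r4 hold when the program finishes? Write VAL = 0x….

VAL = 0x07

0: ✓ CMP  NZCV=1000
1: ✓ MOVLT  r4←0x07
2: · MOVGT
3: ✓ CMP  NZCV=0000
4: ✓ MOVLS  r3←0x3b
5: · MOVMI
6: ✓ ADDGT  r3←0x34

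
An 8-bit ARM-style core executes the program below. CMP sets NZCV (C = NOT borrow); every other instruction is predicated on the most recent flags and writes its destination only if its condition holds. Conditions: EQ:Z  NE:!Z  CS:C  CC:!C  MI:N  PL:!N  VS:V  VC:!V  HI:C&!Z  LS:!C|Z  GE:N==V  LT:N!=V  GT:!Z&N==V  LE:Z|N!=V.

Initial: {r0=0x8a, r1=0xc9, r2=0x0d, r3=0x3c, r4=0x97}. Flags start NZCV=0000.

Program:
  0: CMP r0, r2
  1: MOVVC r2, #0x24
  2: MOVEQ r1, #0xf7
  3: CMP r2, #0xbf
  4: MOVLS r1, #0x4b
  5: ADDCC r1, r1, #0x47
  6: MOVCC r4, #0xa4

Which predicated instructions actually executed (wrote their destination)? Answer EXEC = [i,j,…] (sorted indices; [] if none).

[0] flags=0011 → (cmp)
[1] flags=0011 VC?F → skip
[2] flags=0011 EQ?F → skip
[3] flags=0000 → (cmp)
[4] flags=0000 LS?T → r1=0x4b
[5] flags=0000 CC?T → r1=0x92
[6] flags=0000 CC?T → r4=0xa4

EXEC = [4,5,6]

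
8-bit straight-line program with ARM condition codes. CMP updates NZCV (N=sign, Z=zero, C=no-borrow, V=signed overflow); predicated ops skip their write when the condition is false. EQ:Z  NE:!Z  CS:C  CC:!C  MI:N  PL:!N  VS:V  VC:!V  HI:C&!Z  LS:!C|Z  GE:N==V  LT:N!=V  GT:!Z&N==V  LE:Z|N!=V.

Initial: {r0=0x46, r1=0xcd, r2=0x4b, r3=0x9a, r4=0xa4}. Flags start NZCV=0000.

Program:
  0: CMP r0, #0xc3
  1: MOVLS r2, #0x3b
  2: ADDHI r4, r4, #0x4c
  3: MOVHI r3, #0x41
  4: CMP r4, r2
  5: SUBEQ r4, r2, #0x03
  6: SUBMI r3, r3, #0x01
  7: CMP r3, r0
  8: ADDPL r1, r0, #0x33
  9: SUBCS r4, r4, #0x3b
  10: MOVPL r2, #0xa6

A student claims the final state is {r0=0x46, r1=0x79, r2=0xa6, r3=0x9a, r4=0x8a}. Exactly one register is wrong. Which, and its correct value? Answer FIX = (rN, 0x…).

FIX = (r4, 0x69)

[0] flags=1001 → (cmp)
[1] flags=1001 LS?T → r2=0x3b
[2] flags=1001 HI?F → skip
[3] flags=1001 HI?F → skip
[4] flags=0011 → (cmp)
[5] flags=0011 EQ?F → skip
[6] flags=0011 MI?F → skip
[7] flags=0011 → (cmp)
[8] flags=0011 PL?T → r1=0x79
[9] flags=0011 CS?T → r4=0x69
[10] flags=0011 PL?T → r2=0xa6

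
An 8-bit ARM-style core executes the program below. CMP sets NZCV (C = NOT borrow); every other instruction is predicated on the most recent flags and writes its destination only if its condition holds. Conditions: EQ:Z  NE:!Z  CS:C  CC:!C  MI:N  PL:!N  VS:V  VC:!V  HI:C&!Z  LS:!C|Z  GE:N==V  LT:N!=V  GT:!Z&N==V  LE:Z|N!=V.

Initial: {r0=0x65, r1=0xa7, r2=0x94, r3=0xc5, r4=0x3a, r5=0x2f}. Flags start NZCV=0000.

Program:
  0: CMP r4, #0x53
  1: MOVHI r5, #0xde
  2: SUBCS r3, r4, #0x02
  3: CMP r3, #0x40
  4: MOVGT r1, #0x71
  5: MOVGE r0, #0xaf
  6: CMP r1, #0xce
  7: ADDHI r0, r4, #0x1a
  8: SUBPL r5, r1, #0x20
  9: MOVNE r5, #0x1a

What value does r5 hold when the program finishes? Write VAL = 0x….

VAL = 0x1a

0: ✓ CMP  NZCV=1000
1: · MOVHI
2: · SUBCS
3: ✓ CMP  NZCV=1010
4: · MOVGT
5: · MOVGE
6: ✓ CMP  NZCV=1000
7: · ADDHI
8: · SUBPL
9: ✓ MOVNE  r5←0x1a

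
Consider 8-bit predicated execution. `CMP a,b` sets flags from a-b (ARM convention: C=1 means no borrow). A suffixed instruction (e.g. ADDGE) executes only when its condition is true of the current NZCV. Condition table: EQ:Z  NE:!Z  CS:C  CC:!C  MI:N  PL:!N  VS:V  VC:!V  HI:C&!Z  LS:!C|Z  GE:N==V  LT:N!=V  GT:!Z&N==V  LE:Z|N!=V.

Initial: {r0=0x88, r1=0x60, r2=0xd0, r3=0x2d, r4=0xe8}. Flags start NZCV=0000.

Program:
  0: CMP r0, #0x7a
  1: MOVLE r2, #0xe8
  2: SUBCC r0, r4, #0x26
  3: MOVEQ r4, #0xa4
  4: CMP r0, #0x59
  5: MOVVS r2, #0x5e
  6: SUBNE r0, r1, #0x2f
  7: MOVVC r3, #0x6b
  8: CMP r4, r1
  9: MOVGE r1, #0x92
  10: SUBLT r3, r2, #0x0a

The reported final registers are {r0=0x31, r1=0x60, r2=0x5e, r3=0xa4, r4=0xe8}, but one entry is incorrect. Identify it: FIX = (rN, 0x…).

FIX = (r3, 0x54)

0: ✓ CMP  NZCV=0011
1: ✓ MOVLE  r2←0xe8
2: · SUBCC
3: · MOVEQ
4: ✓ CMP  NZCV=0011
5: ✓ MOVVS  r2←0x5e
6: ✓ SUBNE  r0←0x31
7: · MOVVC
8: ✓ CMP  NZCV=1010
9: · MOVGE
10: ✓ SUBLT  r3←0x54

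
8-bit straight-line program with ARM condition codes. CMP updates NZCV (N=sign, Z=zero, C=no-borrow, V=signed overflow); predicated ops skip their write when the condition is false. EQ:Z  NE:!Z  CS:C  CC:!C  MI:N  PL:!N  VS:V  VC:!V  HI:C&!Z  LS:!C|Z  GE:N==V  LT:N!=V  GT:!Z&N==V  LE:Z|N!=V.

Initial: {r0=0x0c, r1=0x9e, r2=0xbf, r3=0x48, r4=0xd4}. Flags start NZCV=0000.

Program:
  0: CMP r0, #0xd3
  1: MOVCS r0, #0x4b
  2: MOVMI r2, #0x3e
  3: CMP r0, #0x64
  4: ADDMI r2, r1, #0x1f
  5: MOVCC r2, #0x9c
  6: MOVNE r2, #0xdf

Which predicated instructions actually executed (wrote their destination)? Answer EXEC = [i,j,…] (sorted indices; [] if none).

0: ✓ CMP  NZCV=0000
1: · MOVCS
2: · MOVMI
3: ✓ CMP  NZCV=1000
4: ✓ ADDMI  r2←0xbd
5: ✓ MOVCC  r2←0x9c
6: ✓ MOVNE  r2←0xdf

EXEC = [4,5,6]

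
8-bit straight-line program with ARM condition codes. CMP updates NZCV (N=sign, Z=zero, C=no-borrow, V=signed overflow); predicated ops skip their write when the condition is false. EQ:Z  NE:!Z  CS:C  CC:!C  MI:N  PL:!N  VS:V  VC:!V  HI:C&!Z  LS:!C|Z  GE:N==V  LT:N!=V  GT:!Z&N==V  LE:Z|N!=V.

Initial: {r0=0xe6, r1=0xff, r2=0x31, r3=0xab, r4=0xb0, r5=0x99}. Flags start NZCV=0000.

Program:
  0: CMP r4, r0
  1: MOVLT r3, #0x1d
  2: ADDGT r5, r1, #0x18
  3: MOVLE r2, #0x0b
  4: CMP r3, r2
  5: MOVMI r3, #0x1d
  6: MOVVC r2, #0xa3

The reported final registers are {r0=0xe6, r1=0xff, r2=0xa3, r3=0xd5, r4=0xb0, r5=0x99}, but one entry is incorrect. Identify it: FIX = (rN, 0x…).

[0] flags=1000 → (cmp)
[1] flags=1000 LT?T → r3=0x1d
[2] flags=1000 GT?F → skip
[3] flags=1000 LE?T → r2=0x0b
[4] flags=0010 → (cmp)
[5] flags=0010 MI?F → skip
[6] flags=0010 VC?T → r2=0xa3

FIX = (r3, 0x1d)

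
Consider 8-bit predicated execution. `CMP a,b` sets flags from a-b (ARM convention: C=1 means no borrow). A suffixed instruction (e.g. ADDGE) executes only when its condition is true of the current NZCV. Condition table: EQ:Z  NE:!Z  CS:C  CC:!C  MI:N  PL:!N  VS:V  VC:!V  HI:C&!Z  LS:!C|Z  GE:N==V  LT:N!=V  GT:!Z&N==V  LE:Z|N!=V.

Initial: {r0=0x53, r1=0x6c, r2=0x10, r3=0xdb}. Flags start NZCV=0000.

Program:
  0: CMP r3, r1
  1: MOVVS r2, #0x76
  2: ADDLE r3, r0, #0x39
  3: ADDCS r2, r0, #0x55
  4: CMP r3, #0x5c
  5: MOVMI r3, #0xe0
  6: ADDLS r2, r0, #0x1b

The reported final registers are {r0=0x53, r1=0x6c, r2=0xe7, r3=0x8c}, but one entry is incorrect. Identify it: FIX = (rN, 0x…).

FIX = (r2, 0xa8)

[0] flags=0011 → (cmp)
[1] flags=0011 VS?T → r2=0x76
[2] flags=0011 LE?T → r3=0x8c
[3] flags=0011 CS?T → r2=0xa8
[4] flags=0011 → (cmp)
[5] flags=0011 MI?F → skip
[6] flags=0011 LS?F → skip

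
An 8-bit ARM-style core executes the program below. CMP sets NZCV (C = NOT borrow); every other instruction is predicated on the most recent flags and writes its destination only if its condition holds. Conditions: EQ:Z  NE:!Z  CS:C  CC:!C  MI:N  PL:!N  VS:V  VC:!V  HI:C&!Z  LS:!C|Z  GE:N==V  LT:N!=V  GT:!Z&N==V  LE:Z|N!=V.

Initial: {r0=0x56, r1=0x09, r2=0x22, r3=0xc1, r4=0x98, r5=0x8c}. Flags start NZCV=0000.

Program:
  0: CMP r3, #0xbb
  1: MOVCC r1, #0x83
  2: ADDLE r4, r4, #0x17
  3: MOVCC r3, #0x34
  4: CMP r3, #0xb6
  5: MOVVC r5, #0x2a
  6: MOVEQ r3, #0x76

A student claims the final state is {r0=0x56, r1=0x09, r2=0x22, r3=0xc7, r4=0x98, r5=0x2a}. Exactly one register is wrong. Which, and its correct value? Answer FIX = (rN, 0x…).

[0] flags=0010 → (cmp)
[1] flags=0010 CC?F → skip
[2] flags=0010 LE?F → skip
[3] flags=0010 CC?F → skip
[4] flags=0010 → (cmp)
[5] flags=0010 VC?T → r5=0x2a
[6] flags=0010 EQ?F → skip

FIX = (r3, 0xc1)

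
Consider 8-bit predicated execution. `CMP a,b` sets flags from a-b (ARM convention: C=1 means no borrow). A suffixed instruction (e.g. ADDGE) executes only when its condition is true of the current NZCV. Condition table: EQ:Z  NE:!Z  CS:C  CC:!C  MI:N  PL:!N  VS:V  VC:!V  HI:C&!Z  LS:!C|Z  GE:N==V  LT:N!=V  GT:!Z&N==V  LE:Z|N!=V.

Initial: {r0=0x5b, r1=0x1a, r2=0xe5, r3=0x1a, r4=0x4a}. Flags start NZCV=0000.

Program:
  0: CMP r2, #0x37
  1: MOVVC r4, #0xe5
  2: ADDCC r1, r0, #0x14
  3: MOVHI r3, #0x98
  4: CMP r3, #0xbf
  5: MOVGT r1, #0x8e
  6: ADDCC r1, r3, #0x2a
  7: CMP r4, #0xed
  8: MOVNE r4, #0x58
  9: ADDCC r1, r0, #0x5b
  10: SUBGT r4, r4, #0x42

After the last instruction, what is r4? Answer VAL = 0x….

0: ✓ CMP  NZCV=1010
1: ✓ MOVVC  r4←0xe5
2: · ADDCC
3: ✓ MOVHI  r3←0x98
4: ✓ CMP  NZCV=1000
5: · MOVGT
6: ✓ ADDCC  r1←0xc2
7: ✓ CMP  NZCV=1000
8: ✓ MOVNE  r4←0x58
9: ✓ ADDCC  r1←0xb6
10: · SUBGT

VAL = 0x58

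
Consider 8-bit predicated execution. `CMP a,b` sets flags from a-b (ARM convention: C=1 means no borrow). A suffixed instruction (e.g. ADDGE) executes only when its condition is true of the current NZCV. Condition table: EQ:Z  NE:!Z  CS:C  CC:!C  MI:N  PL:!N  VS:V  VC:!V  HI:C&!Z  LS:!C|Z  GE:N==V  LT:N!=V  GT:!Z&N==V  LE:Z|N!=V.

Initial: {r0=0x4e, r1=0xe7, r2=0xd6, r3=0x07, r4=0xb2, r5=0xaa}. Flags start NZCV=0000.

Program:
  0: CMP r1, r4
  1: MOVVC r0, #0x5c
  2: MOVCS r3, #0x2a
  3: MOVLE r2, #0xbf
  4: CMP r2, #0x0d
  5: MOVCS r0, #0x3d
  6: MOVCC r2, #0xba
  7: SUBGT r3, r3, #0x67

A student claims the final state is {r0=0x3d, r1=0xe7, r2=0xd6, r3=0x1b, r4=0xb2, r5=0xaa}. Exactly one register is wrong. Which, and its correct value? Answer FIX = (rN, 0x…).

0: ✓ CMP  NZCV=0010
1: ✓ MOVVC  r0←0x5c
2: ✓ MOVCS  r3←0x2a
3: · MOVLE
4: ✓ CMP  NZCV=1010
5: ✓ MOVCS  r0←0x3d
6: · MOVCC
7: · SUBGT

FIX = (r3, 0x2a)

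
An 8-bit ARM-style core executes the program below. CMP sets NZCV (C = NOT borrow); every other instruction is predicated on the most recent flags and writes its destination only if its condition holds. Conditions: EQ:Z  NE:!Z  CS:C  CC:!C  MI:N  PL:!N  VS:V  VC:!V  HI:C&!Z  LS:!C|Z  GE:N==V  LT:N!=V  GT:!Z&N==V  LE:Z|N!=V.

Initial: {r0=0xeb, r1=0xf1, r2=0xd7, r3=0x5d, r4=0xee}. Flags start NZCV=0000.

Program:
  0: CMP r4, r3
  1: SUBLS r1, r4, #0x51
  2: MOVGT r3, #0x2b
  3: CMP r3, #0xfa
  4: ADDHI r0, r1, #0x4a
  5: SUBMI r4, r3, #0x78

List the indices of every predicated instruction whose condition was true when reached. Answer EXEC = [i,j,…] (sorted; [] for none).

0: ✓ CMP  NZCV=1010
1: · SUBLS
2: · MOVGT
3: ✓ CMP  NZCV=0000
4: · ADDHI
5: · SUBMI

EXEC = []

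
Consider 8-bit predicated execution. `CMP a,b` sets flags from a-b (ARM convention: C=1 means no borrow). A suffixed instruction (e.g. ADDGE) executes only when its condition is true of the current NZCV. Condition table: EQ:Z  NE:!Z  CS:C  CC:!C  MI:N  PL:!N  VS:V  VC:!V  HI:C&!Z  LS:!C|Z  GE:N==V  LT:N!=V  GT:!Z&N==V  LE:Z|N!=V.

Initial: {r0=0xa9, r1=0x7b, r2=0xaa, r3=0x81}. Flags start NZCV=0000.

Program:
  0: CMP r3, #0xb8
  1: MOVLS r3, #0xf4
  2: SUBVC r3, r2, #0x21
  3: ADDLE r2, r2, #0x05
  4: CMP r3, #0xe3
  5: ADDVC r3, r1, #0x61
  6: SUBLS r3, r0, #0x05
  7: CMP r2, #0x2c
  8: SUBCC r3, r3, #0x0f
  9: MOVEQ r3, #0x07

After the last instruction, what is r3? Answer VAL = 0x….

VAL = 0xa4

[0] flags=1000 → (cmp)
[1] flags=1000 LS?T → r3=0xf4
[2] flags=1000 VC?T → r3=0x89
[3] flags=1000 LE?T → r2=0xaf
[4] flags=1000 → (cmp)
[5] flags=1000 VC?T → r3=0xdc
[6] flags=1000 LS?T → r3=0xa4
[7] flags=1010 → (cmp)
[8] flags=1010 CC?F → skip
[9] flags=1010 EQ?F → skip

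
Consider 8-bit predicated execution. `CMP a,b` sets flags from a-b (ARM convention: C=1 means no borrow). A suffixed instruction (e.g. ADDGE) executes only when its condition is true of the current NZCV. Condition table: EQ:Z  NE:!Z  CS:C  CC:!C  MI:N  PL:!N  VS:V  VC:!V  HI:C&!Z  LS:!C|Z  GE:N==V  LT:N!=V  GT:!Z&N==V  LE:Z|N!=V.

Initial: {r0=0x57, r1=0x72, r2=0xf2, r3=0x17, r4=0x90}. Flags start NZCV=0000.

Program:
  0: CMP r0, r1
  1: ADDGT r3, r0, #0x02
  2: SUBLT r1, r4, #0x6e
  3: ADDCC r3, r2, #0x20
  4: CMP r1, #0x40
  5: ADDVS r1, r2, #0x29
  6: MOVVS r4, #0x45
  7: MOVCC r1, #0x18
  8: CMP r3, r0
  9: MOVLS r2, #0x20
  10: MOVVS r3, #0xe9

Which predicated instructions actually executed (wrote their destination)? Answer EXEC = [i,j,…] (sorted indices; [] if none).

EXEC = [2,3,7,9]

0: ✓ CMP  NZCV=1000
1: · ADDGT
2: ✓ SUBLT  r1←0x22
3: ✓ ADDCC  r3←0x12
4: ✓ CMP  NZCV=1000
5: · ADDVS
6: · MOVVS
7: ✓ MOVCC  r1←0x18
8: ✓ CMP  NZCV=1000
9: ✓ MOVLS  r2←0x20
10: · MOVVS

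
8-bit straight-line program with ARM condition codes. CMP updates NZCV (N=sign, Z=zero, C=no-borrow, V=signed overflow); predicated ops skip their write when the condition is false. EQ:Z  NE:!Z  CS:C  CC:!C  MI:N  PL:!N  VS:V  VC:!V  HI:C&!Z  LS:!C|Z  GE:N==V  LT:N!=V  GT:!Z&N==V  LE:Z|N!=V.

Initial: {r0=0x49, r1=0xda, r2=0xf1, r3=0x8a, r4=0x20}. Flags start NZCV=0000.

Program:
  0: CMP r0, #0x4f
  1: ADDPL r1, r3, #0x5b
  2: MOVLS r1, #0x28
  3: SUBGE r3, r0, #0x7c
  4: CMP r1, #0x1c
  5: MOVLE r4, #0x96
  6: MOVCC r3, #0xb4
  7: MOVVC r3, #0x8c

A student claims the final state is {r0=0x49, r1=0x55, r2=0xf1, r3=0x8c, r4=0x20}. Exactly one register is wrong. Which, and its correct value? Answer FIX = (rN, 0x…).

FIX = (r1, 0x28)

0: ✓ CMP  NZCV=1000
1: · ADDPL
2: ✓ MOVLS  r1←0x28
3: · SUBGE
4: ✓ CMP  NZCV=0010
5: · MOVLE
6: · MOVCC
7: ✓ MOVVC  r3←0x8c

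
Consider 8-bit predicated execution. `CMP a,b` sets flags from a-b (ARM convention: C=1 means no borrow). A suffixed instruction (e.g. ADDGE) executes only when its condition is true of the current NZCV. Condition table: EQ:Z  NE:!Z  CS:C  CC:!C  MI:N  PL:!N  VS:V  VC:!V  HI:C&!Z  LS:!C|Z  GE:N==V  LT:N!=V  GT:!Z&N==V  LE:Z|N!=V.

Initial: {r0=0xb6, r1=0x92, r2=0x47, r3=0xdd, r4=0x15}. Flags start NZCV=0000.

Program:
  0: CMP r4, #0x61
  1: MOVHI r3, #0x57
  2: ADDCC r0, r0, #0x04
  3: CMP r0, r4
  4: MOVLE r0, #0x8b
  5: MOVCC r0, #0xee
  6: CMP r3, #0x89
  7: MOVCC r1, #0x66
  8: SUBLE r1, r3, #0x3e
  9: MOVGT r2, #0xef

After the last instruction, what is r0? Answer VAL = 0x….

0: ✓ CMP  NZCV=1000
1: · MOVHI
2: ✓ ADDCC  r0←0xba
3: ✓ CMP  NZCV=1010
4: ✓ MOVLE  r0←0x8b
5: · MOVCC
6: ✓ CMP  NZCV=0010
7: · MOVCC
8: · SUBLE
9: ✓ MOVGT  r2←0xef

VAL = 0x8b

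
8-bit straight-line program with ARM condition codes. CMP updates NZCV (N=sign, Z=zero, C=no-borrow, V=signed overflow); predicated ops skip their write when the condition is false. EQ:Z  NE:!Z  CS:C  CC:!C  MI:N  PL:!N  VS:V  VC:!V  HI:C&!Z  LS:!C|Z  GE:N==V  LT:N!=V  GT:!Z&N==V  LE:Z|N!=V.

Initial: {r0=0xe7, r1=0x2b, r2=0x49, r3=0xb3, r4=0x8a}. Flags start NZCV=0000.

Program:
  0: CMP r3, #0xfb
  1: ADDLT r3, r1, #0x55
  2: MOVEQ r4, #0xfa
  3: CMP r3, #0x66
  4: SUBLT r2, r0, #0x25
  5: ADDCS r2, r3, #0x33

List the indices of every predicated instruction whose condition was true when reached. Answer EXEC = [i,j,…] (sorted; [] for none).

0: ✓ CMP  NZCV=1000
1: ✓ ADDLT  r3←0x80
2: · MOVEQ
3: ✓ CMP  NZCV=0011
4: ✓ SUBLT  r2←0xc2
5: ✓ ADDCS  r2←0xb3

EXEC = [1,4,5]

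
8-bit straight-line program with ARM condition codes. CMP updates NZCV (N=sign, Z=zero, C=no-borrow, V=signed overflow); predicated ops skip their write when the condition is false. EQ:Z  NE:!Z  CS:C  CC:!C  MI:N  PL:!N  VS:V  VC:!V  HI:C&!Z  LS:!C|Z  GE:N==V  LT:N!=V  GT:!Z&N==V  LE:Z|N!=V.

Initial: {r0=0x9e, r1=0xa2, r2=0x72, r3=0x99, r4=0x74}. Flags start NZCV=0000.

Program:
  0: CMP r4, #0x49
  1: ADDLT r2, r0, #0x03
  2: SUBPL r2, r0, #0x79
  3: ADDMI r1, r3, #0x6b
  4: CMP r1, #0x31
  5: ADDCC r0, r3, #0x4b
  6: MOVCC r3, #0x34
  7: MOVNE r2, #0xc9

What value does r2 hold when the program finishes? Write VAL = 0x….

VAL = 0xc9

0: ✓ CMP  NZCV=0010
1: · ADDLT
2: ✓ SUBPL  r2←0x25
3: · ADDMI
4: ✓ CMP  NZCV=0011
5: · ADDCC
6: · MOVCC
7: ✓ MOVNE  r2←0xc9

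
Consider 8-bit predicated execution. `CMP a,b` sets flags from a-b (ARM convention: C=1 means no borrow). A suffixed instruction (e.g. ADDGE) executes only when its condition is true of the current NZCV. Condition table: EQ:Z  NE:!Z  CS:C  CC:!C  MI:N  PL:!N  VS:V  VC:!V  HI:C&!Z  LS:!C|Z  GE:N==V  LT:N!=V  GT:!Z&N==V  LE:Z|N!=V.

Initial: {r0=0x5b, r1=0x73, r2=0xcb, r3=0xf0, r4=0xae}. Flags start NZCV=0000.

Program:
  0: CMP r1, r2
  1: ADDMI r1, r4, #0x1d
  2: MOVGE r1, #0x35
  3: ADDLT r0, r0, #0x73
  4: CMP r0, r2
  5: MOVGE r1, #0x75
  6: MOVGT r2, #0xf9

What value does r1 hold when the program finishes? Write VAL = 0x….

[0] flags=1001 → (cmp)
[1] flags=1001 MI?T → r1=0xcb
[2] flags=1001 GE?T → r1=0x35
[3] flags=1001 LT?F → skip
[4] flags=1001 → (cmp)
[5] flags=1001 GE?T → r1=0x75
[6] flags=1001 GT?T → r2=0xf9

VAL = 0x75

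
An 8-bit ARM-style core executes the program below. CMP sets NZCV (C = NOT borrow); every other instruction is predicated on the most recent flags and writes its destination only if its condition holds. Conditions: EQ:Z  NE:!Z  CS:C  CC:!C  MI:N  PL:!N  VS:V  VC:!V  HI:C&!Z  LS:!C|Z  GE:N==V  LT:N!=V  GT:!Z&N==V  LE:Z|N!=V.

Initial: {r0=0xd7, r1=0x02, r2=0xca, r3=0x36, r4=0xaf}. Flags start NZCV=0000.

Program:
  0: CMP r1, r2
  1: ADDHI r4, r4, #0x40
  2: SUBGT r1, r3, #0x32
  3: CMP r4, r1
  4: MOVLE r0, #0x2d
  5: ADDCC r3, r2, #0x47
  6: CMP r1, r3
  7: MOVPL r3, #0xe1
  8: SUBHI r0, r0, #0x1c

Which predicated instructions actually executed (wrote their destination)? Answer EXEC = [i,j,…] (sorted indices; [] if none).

EXEC = [2,4]

0: ✓ CMP  NZCV=0000
1: · ADDHI
2: ✓ SUBGT  r1←0x04
3: ✓ CMP  NZCV=1010
4: ✓ MOVLE  r0←0x2d
5: · ADDCC
6: ✓ CMP  NZCV=1000
7: · MOVPL
8: · SUBHI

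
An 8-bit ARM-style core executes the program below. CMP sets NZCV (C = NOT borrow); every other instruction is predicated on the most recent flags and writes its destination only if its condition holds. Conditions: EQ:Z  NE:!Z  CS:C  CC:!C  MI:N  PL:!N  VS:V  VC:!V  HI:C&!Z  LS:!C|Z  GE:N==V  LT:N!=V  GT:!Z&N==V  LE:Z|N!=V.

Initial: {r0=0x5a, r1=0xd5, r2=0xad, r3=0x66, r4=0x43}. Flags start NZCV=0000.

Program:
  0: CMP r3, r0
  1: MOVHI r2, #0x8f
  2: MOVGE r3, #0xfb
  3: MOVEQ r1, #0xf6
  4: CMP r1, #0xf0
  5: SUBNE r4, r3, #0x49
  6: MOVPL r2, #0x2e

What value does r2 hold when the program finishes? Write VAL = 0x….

[0] flags=0010 → (cmp)
[1] flags=0010 HI?T → r2=0x8f
[2] flags=0010 GE?T → r3=0xfb
[3] flags=0010 EQ?F → skip
[4] flags=1000 → (cmp)
[5] flags=1000 NE?T → r4=0xb2
[6] flags=1000 PL?F → skip

VAL = 0x8f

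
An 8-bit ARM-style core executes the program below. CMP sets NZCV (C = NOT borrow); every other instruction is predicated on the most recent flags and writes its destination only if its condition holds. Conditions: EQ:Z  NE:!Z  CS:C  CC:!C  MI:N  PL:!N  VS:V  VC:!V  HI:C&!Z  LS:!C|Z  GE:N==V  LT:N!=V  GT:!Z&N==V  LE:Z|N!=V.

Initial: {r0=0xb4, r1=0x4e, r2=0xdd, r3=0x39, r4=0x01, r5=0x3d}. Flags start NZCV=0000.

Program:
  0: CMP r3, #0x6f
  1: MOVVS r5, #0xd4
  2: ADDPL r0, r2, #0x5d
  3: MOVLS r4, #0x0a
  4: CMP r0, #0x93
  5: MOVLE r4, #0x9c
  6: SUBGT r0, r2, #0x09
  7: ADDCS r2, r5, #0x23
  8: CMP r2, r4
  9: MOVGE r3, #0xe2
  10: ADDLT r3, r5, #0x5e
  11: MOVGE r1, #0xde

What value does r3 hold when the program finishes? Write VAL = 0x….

VAL = 0xe2

0: ✓ CMP  NZCV=1000
1: · MOVVS
2: · ADDPL
3: ✓ MOVLS  r4←0x0a
4: ✓ CMP  NZCV=0010
5: · MOVLE
6: ✓ SUBGT  r0←0xd4
7: ✓ ADDCS  r2←0x60
8: ✓ CMP  NZCV=0010
9: ✓ MOVGE  r3←0xe2
10: · ADDLT
11: ✓ MOVGE  r1←0xde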